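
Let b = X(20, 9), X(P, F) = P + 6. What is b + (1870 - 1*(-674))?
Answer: 2570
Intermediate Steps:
X(P, F) = 6 + P
b = 26 (b = 6 + 20 = 26)
b + (1870 - 1*(-674)) = 26 + (1870 - 1*(-674)) = 26 + (1870 + 674) = 26 + 2544 = 2570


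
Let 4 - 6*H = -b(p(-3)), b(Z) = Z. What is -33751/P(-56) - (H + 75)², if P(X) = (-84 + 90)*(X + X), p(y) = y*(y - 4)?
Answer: -12533747/2016 ≈ -6217.1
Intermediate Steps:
p(y) = y*(-4 + y)
P(X) = 12*X (P(X) = 6*(2*X) = 12*X)
H = 25/6 (H = ⅔ - (-1)*(-3*(-4 - 3))/6 = ⅔ - (-1)*(-3*(-7))/6 = ⅔ - (-1)*21/6 = ⅔ - ⅙*(-21) = ⅔ + 7/2 = 25/6 ≈ 4.1667)
-33751/P(-56) - (H + 75)² = -33751/(12*(-56)) - (25/6 + 75)² = -33751/(-672) - (475/6)² = -33751*(-1/672) - 1*225625/36 = 33751/672 - 225625/36 = -12533747/2016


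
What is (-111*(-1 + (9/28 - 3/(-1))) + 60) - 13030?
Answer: -370375/28 ≈ -13228.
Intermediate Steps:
(-111*(-1 + (9/28 - 3/(-1))) + 60) - 13030 = (-111*(-1 + (9*(1/28) - 3*(-1))) + 60) - 13030 = (-111*(-1 + (9/28 + 3)) + 60) - 13030 = (-111*(-1 + 93/28) + 60) - 13030 = (-111*65/28 + 60) - 13030 = (-7215/28 + 60) - 13030 = -5535/28 - 13030 = -370375/28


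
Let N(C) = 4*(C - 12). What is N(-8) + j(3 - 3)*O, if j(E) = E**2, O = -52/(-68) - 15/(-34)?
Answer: -80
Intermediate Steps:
N(C) = -48 + 4*C (N(C) = 4*(-12 + C) = -48 + 4*C)
O = 41/34 (O = -52*(-1/68) - 15*(-1/34) = 13/17 + 15/34 = 41/34 ≈ 1.2059)
N(-8) + j(3 - 3)*O = (-48 + 4*(-8)) + (3 - 3)**2*(41/34) = (-48 - 32) + 0**2*(41/34) = -80 + 0*(41/34) = -80 + 0 = -80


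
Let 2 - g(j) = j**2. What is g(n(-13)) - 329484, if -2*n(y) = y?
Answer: -1318097/4 ≈ -3.2952e+5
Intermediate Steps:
n(y) = -y/2
g(j) = 2 - j**2
g(n(-13)) - 329484 = (2 - (-1/2*(-13))**2) - 329484 = (2 - (13/2)**2) - 329484 = (2 - 1*169/4) - 329484 = (2 - 169/4) - 329484 = -161/4 - 329484 = -1318097/4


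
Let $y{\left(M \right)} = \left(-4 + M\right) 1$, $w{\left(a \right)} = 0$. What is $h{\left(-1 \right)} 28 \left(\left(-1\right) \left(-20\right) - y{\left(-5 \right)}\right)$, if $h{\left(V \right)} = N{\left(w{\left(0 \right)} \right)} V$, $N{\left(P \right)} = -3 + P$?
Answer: $2436$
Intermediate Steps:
$y{\left(M \right)} = -4 + M$
$h{\left(V \right)} = - 3 V$ ($h{\left(V \right)} = \left(-3 + 0\right) V = - 3 V$)
$h{\left(-1 \right)} 28 \left(\left(-1\right) \left(-20\right) - y{\left(-5 \right)}\right) = \left(-3\right) \left(-1\right) 28 \left(\left(-1\right) \left(-20\right) - \left(-4 - 5\right)\right) = 3 \cdot 28 \left(20 - -9\right) = 84 \left(20 + 9\right) = 84 \cdot 29 = 2436$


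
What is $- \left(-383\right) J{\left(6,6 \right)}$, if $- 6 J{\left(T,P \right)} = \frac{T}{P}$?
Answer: $- \frac{383}{6} \approx -63.833$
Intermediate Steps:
$J{\left(T,P \right)} = - \frac{T}{6 P}$ ($J{\left(T,P \right)} = - \frac{T \frac{1}{P}}{6} = - \frac{T}{6 P}$)
$- \left(-383\right) J{\left(6,6 \right)} = - \left(-383\right) \left(\left(- \frac{1}{6}\right) 6 \cdot \frac{1}{6}\right) = - \frac{\left(-383\right) \left(-1\right)}{6} = \left(-1\right) \frac{383}{6} = - \frac{383}{6}$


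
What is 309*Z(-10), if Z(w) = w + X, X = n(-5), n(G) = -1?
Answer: -3399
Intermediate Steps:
X = -1
Z(w) = -1 + w (Z(w) = w - 1 = -1 + w)
309*Z(-10) = 309*(-1 - 10) = 309*(-11) = -3399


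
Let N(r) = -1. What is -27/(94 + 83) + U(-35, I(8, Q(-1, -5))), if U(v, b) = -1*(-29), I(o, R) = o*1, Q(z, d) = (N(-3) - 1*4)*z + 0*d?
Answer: 1702/59 ≈ 28.847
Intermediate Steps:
Q(z, d) = -5*z (Q(z, d) = (-1 - 1*4)*z + 0*d = (-1 - 4)*z + 0 = -5*z + 0 = -5*z)
I(o, R) = o
U(v, b) = 29
-27/(94 + 83) + U(-35, I(8, Q(-1, -5))) = -27/(94 + 83) + 29 = -27/177 + 29 = (1/177)*(-27) + 29 = -9/59 + 29 = 1702/59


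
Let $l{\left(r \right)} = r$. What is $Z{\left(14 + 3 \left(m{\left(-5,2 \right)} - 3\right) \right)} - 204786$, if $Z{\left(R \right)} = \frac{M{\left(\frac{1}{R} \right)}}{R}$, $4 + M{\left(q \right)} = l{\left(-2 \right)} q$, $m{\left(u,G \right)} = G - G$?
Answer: $- \frac{5119672}{25} \approx -2.0479 \cdot 10^{5}$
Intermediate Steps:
$m{\left(u,G \right)} = 0$
$M{\left(q \right)} = -4 - 2 q$
$Z{\left(R \right)} = \frac{-4 - \frac{2}{R}}{R}$
$Z{\left(14 + 3 \left(m{\left(-5,2 \right)} - 3\right) \right)} - 204786 = \frac{2 \left(-1 - 2 \left(14 + 3 \left(0 - 3\right)\right)\right)}{\left(14 + 3 \left(0 - 3\right)\right)^{2}} - 204786 = \frac{2 \left(-1 - 2 \left(14 + 3 \left(-3\right)\right)\right)}{\left(14 + 3 \left(-3\right)\right)^{2}} - 204786 = \frac{2 \left(-1 - 2 \left(14 - 9\right)\right)}{\left(14 - 9\right)^{2}} - 204786 = \frac{2 \left(-1 - 10\right)}{25} - 204786 = 2 \cdot \frac{1}{25} \left(-1 - 10\right) - 204786 = 2 \cdot \frac{1}{25} \left(-11\right) - 204786 = - \frac{22}{25} - 204786 = - \frac{5119672}{25}$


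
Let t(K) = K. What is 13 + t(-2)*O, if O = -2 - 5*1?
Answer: 27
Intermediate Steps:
O = -7 (O = -2 - 5 = -7)
13 + t(-2)*O = 13 - 2*(-7) = 13 + 14 = 27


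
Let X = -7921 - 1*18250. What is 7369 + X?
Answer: -18802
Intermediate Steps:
X = -26171 (X = -7921 - 18250 = -26171)
7369 + X = 7369 - 26171 = -18802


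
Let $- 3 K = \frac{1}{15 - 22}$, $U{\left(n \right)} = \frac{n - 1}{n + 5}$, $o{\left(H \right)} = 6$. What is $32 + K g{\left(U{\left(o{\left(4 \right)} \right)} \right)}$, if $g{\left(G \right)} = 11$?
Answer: $\frac{683}{21} \approx 32.524$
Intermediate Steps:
$U{\left(n \right)} = \frac{-1 + n}{5 + n}$
$K = \frac{1}{21}$ ($K = - \frac{1}{3 \left(15 - 22\right)} = - \frac{1}{3 \left(-7\right)} = \left(- \frac{1}{3}\right) \left(- \frac{1}{7}\right) = \frac{1}{21} \approx 0.047619$)
$32 + K g{\left(U{\left(o{\left(4 \right)} \right)} \right)} = 32 + \frac{1}{21} \cdot 11 = 32 + \frac{11}{21} = \frac{683}{21}$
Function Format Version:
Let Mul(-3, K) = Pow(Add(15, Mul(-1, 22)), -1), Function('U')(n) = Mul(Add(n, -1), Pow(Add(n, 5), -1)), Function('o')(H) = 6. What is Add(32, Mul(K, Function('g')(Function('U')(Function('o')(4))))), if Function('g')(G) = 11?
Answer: Rational(683, 21) ≈ 32.524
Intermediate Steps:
Function('U')(n) = Mul(Pow(Add(5, n), -1), Add(-1, n)) (Function('U')(n) = Mul(Add(-1, n), Pow(Add(5, n), -1)) = Mul(Pow(Add(5, n), -1), Add(-1, n)))
K = Rational(1, 21) (K = Mul(Rational(-1, 3), Pow(Add(15, Mul(-1, 22)), -1)) = Mul(Rational(-1, 3), Pow(Add(15, -22), -1)) = Mul(Rational(-1, 3), Pow(-7, -1)) = Mul(Rational(-1, 3), Rational(-1, 7)) = Rational(1, 21) ≈ 0.047619)
Add(32, Mul(K, Function('g')(Function('U')(Function('o')(4))))) = Add(32, Mul(Rational(1, 21), 11)) = Add(32, Rational(11, 21)) = Rational(683, 21)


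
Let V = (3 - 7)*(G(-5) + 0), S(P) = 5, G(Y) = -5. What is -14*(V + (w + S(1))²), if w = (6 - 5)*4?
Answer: -1414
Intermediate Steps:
w = 4 (w = 1*4 = 4)
V = 20 (V = (3 - 7)*(-5 + 0) = -4*(-5) = 20)
-14*(V + (w + S(1))²) = -14*(20 + (4 + 5)²) = -14*(20 + 9²) = -14*(20 + 81) = -14*101 = -1414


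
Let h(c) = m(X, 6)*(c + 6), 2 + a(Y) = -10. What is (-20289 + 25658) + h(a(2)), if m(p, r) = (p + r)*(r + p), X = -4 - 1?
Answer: 5363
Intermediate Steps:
X = -5
m(p, r) = (p + r)² (m(p, r) = (p + r)*(p + r) = (p + r)²)
a(Y) = -12 (a(Y) = -2 - 10 = -12)
h(c) = 6 + c (h(c) = (-5 + 6)²*(c + 6) = 1²*(6 + c) = 1*(6 + c) = 6 + c)
(-20289 + 25658) + h(a(2)) = (-20289 + 25658) + (6 - 12) = 5369 - 6 = 5363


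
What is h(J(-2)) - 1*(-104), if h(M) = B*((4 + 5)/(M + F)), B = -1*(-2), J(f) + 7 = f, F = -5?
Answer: 719/7 ≈ 102.71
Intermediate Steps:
J(f) = -7 + f
B = 2
h(M) = 18/(-5 + M) (h(M) = 2*((4 + 5)/(M - 5)) = 2*(9/(-5 + M)) = 18/(-5 + M))
h(J(-2)) - 1*(-104) = 18/(-5 + (-7 - 2)) - 1*(-104) = 18/(-5 - 9) + 104 = 18/(-14) + 104 = 18*(-1/14) + 104 = -9/7 + 104 = 719/7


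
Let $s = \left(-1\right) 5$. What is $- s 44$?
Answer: $220$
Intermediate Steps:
$s = -5$
$- s 44 = \left(-1\right) \left(-5\right) 44 = 5 \cdot 44 = 220$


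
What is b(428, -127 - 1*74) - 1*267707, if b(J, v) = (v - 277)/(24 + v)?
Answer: -47383661/177 ≈ -2.6770e+5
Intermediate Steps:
b(J, v) = (-277 + v)/(24 + v)
b(428, -127 - 1*74) - 1*267707 = (-277 + (-127 - 1*74))/(24 + (-127 - 1*74)) - 1*267707 = (-277 + (-127 - 74))/(24 + (-127 - 74)) - 267707 = (-277 - 201)/(24 - 201) - 267707 = -478/(-177) - 267707 = -1/177*(-478) - 267707 = 478/177 - 267707 = -47383661/177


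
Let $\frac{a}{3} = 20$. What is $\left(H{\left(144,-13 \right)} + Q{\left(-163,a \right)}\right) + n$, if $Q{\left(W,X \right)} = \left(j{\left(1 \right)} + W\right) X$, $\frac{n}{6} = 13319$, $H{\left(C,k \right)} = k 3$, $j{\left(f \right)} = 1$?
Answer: $70155$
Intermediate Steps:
$H{\left(C,k \right)} = 3 k$
$n = 79914$ ($n = 6 \cdot 13319 = 79914$)
$a = 60$ ($a = 3 \cdot 20 = 60$)
$Q{\left(W,X \right)} = X \left(1 + W\right)$ ($Q{\left(W,X \right)} = \left(1 + W\right) X = X \left(1 + W\right)$)
$\left(H{\left(144,-13 \right)} + Q{\left(-163,a \right)}\right) + n = \left(3 \left(-13\right) + 60 \left(1 - 163\right)\right) + 79914 = \left(-39 + 60 \left(-162\right)\right) + 79914 = \left(-39 - 9720\right) + 79914 = -9759 + 79914 = 70155$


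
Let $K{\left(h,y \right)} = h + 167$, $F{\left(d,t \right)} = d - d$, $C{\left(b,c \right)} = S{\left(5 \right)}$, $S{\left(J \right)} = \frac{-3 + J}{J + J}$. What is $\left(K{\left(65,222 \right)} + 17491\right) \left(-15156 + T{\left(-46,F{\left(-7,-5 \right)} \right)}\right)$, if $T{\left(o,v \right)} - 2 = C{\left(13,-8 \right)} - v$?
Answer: $- \frac{1342853987}{5} \approx -2.6857 \cdot 10^{8}$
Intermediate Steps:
$S{\left(J \right)} = \frac{-3 + J}{2 J}$
$C{\left(b,c \right)} = \frac{1}{5}$ ($C{\left(b,c \right)} = \frac{-3 + 5}{2 \cdot 5} = \frac{1}{2} \cdot \frac{1}{5} \cdot 2 = \frac{1}{5}$)
$F{\left(d,t \right)} = 0$
$K{\left(h,y \right)} = 167 + h$
$T{\left(o,v \right)} = \frac{11}{5} - v$ ($T{\left(o,v \right)} = 2 - \left(- \frac{1}{5} + v\right) = \frac{11}{5} - v$)
$\left(K{\left(65,222 \right)} + 17491\right) \left(-15156 + T{\left(-46,F{\left(-7,-5 \right)} \right)}\right) = \left(\left(167 + 65\right) + 17491\right) \left(-15156 + \left(\frac{11}{5} - 0\right)\right) = \left(232 + 17491\right) \left(-15156 + \left(\frac{11}{5} + 0\right)\right) = 17723 \left(-15156 + \frac{11}{5}\right) = 17723 \left(- \frac{75769}{5}\right) = - \frac{1342853987}{5}$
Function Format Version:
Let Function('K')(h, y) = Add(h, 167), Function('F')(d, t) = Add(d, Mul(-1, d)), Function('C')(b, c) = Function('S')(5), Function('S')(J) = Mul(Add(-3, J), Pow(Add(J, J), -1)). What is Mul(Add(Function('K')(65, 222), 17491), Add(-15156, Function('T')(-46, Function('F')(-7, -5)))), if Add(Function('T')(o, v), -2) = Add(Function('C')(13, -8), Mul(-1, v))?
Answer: Rational(-1342853987, 5) ≈ -2.6857e+8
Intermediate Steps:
Function('S')(J) = Mul(Rational(1, 2), Pow(J, -1), Add(-3, J)) (Function('S')(J) = Mul(Add(-3, J), Pow(Mul(2, J), -1)) = Mul(Add(-3, J), Mul(Rational(1, 2), Pow(J, -1))) = Mul(Rational(1, 2), Pow(J, -1), Add(-3, J)))
Function('C')(b, c) = Rational(1, 5) (Function('C')(b, c) = Mul(Rational(1, 2), Pow(5, -1), Add(-3, 5)) = Mul(Rational(1, 2), Rational(1, 5), 2) = Rational(1, 5))
Function('F')(d, t) = 0
Function('K')(h, y) = Add(167, h)
Function('T')(o, v) = Add(Rational(11, 5), Mul(-1, v)) (Function('T')(o, v) = Add(2, Add(Rational(1, 5), Mul(-1, v))) = Add(Rational(11, 5), Mul(-1, v)))
Mul(Add(Function('K')(65, 222), 17491), Add(-15156, Function('T')(-46, Function('F')(-7, -5)))) = Mul(Add(Add(167, 65), 17491), Add(-15156, Add(Rational(11, 5), Mul(-1, 0)))) = Mul(Add(232, 17491), Add(-15156, Add(Rational(11, 5), 0))) = Mul(17723, Add(-15156, Rational(11, 5))) = Mul(17723, Rational(-75769, 5)) = Rational(-1342853987, 5)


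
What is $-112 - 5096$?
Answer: $-5208$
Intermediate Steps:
$-112 - 5096 = -5208$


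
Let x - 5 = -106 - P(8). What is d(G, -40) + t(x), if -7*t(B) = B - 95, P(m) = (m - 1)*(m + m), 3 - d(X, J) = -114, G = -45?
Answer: 161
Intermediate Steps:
d(X, J) = 117 (d(X, J) = 3 - 1*(-114) = 3 + 114 = 117)
P(m) = 2*m*(-1 + m) (P(m) = (-1 + m)*(2*m) = 2*m*(-1 + m))
x = -213 (x = 5 + (-106 - 2*8*(-1 + 8)) = 5 + (-106 - 2*8*7) = 5 + (-106 - 1*112) = 5 + (-106 - 112) = 5 - 218 = -213)
t(B) = 95/7 - B/7 (t(B) = -(B - 95)/7 = -(-95 + B)/7 = 95/7 - B/7)
d(G, -40) + t(x) = 117 + (95/7 - 1/7*(-213)) = 117 + (95/7 + 213/7) = 117 + 44 = 161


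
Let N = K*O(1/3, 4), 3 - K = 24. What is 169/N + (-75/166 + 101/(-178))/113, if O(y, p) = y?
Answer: -141122242/5843117 ≈ -24.152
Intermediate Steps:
K = -21 (K = 3 - 1*24 = 3 - 24 = -21)
N = -7 (N = -21/3 = -21*⅓ = -7)
169/N + (-75/166 + 101/(-178))/113 = 169/(-7) + (-75/166 + 101/(-178))/113 = 169*(-⅐) + (-75*1/166 + 101*(-1/178))*(1/113) = -169/7 + (-75/166 - 101/178)*(1/113) = -169/7 - 7529/7387*1/113 = -169/7 - 7529/834731 = -141122242/5843117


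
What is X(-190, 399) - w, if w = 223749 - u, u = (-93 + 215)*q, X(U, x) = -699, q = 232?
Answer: -196144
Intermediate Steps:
u = 28304 (u = (-93 + 215)*232 = 122*232 = 28304)
w = 195445 (w = 223749 - 1*28304 = 223749 - 28304 = 195445)
X(-190, 399) - w = -699 - 1*195445 = -699 - 195445 = -196144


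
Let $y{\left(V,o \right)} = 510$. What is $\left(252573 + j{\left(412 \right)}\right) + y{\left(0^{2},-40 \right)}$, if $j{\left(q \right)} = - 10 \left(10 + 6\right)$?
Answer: $252923$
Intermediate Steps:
$j{\left(q \right)} = -160$ ($j{\left(q \right)} = \left(-10\right) 16 = -160$)
$\left(252573 + j{\left(412 \right)}\right) + y{\left(0^{2},-40 \right)} = \left(252573 - 160\right) + 510 = 252413 + 510 = 252923$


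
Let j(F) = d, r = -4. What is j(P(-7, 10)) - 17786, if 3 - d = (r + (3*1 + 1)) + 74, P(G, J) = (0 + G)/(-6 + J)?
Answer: -17857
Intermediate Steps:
P(G, J) = G/(-6 + J)
d = -71 (d = 3 - ((-4 + (3*1 + 1)) + 74) = 3 - ((-4 + (3 + 1)) + 74) = 3 - ((-4 + 4) + 74) = 3 - (0 + 74) = 3 - 1*74 = 3 - 74 = -71)
j(F) = -71
j(P(-7, 10)) - 17786 = -71 - 17786 = -17857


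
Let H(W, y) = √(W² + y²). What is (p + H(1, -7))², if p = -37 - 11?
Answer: 2354 - 480*√2 ≈ 1675.2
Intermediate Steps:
p = -48 (p = -37 - 1*11 = -37 - 11 = -48)
(p + H(1, -7))² = (-48 + √(1² + (-7)²))² = (-48 + √(1 + 49))² = (-48 + √50)² = (-48 + 5*√2)²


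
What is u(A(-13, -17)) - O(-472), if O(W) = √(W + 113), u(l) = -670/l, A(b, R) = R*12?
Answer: 335/102 - I*√359 ≈ 3.2843 - 18.947*I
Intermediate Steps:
A(b, R) = 12*R
O(W) = √(113 + W)
u(A(-13, -17)) - O(-472) = -670/(12*(-17)) - √(113 - 472) = -670/(-204) - √(-359) = -670*(-1/204) - I*√359 = 335/102 - I*√359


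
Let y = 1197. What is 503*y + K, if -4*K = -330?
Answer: 1204347/2 ≈ 6.0217e+5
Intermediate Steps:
K = 165/2 (K = -¼*(-330) = 165/2 ≈ 82.500)
503*y + K = 503*1197 + 165/2 = 602091 + 165/2 = 1204347/2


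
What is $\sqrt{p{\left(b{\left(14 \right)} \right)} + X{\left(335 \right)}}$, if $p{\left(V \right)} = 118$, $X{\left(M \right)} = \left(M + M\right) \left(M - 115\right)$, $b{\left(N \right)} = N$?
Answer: $\sqrt{147518} \approx 384.08$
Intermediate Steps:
$X{\left(M \right)} = 2 M \left(-115 + M\right)$
$\sqrt{p{\left(b{\left(14 \right)} \right)} + X{\left(335 \right)}} = \sqrt{118 + 2 \cdot 335 \left(-115 + 335\right)} = \sqrt{118 + 2 \cdot 335 \cdot 220} = \sqrt{118 + 147400} = \sqrt{147518}$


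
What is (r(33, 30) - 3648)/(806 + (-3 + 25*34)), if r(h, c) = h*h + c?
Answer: -843/551 ≈ -1.5299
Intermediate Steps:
r(h, c) = c + h**2 (r(h, c) = h**2 + c = c + h**2)
(r(33, 30) - 3648)/(806 + (-3 + 25*34)) = ((30 + 33**2) - 3648)/(806 + (-3 + 25*34)) = ((30 + 1089) - 3648)/(806 + (-3 + 850)) = (1119 - 3648)/(806 + 847) = -2529/1653 = -2529*1/1653 = -843/551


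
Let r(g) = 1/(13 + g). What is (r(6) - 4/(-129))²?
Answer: 42025/6007401 ≈ 0.0069955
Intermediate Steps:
(r(6) - 4/(-129))² = (1/(13 + 6) - 4/(-129))² = (1/19 - 4*(-1/129))² = (1/19 + 4/129)² = (205/2451)² = 42025/6007401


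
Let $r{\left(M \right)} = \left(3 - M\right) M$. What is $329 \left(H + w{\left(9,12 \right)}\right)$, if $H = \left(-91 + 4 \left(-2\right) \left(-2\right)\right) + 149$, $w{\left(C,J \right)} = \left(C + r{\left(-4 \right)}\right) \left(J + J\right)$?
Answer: $-125678$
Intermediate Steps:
$r{\left(M \right)} = M \left(3 - M\right)$
$w{\left(C,J \right)} = 2 J \left(-28 + C\right)$ ($w{\left(C,J \right)} = \left(C - 4 \left(3 - -4\right)\right) \left(J + J\right) = \left(C - 4 \left(3 + 4\right)\right) 2 J = \left(C - 28\right) 2 J = \left(-28 + C\right) 2 J = 2 J \left(-28 + C\right)$)
$H = 74$ ($H = \left(-91 - -16\right) + 149 = \left(-91 + 16\right) + 149 = -75 + 149 = 74$)
$329 \left(H + w{\left(9,12 \right)}\right) = 329 \left(74 + 2 \cdot 12 \left(-28 + 9\right)\right) = 329 \left(74 + 2 \cdot 12 \left(-19\right)\right) = 329 \left(74 - 456\right) = 329 \left(-382\right) = -125678$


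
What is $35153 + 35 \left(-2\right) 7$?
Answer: $34663$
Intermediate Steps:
$35153 + 35 \left(-2\right) 7 = 35153 - 490 = 34663$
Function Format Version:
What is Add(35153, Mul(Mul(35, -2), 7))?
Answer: 34663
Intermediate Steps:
Add(35153, Mul(Mul(35, -2), 7)) = Add(35153, Mul(-70, 7)) = Add(35153, -490) = 34663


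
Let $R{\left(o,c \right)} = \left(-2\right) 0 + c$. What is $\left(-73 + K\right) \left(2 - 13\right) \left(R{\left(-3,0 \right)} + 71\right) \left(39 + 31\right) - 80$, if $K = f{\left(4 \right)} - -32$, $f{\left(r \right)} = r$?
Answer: $2022710$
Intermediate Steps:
$R{\left(o,c \right)} = c$ ($R{\left(o,c \right)} = 0 + c = c$)
$K = 36$ ($K = 4 - -32 = 4 + 32 = 36$)
$\left(-73 + K\right) \left(2 - 13\right) \left(R{\left(-3,0 \right)} + 71\right) \left(39 + 31\right) - 80 = \left(-73 + 36\right) \left(2 - 13\right) \left(0 + 71\right) \left(39 + 31\right) - 80 = \left(-37\right) \left(-11\right) 71 \cdot 70 - 80 = 407 \cdot 4970 - 80 = 2022790 - 80 = 2022710$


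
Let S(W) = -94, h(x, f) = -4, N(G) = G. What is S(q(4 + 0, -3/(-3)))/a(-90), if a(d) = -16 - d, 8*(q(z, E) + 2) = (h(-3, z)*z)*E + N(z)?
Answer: -47/37 ≈ -1.2703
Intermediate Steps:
q(z, E) = -2 + z/8 - E*z/2 (q(z, E) = -2 + ((-4*z)*E + z)/8 = -2 + (-4*E*z + z)/8 = -2 + (z - 4*E*z)/8 = -2 + (z/8 - E*z/2) = -2 + z/8 - E*z/2)
S(q(4 + 0, -3/(-3)))/a(-90) = -94/(-16 - 1*(-90)) = -94/(-16 + 90) = -94/74 = -94*1/74 = -47/37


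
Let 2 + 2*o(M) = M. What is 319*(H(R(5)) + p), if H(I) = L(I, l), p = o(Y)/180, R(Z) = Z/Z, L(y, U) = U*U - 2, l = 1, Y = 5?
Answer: -37961/120 ≈ -316.34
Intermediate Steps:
o(M) = -1 + M/2
L(y, U) = -2 + U² (L(y, U) = U² - 2 = -2 + U²)
R(Z) = 1
p = 1/120 (p = (-1 + (½)*5)/180 = (-1 + 5/2)*(1/180) = (3/2)*(1/180) = 1/120 ≈ 0.0083333)
H(I) = -1 (H(I) = -2 + 1² = -2 + 1 = -1)
319*(H(R(5)) + p) = 319*(-1 + 1/120) = 319*(-119/120) = -37961/120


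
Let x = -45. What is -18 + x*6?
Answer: -288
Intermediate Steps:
-18 + x*6 = -18 - 45*6 = -18 - 270 = -288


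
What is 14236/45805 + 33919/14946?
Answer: 1766431051/684601530 ≈ 2.5802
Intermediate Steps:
14236/45805 + 33919/14946 = 1766431051/684601530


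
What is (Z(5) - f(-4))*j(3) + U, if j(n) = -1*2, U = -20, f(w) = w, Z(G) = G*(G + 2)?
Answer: -98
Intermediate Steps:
Z(G) = G*(2 + G)
j(n) = -2
(Z(5) - f(-4))*j(3) + U = (5*(2 + 5) - 1*(-4))*(-2) - 20 = (5*7 + 4)*(-2) - 20 = (35 + 4)*(-2) - 20 = 39*(-2) - 20 = -78 - 20 = -98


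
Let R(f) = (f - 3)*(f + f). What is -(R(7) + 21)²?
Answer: -5929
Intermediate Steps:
R(f) = 2*f*(-3 + f) (R(f) = (-3 + f)*(2*f) = 2*f*(-3 + f))
-(R(7) + 21)² = -(2*7*(-3 + 7) + 21)² = -(2*7*4 + 21)² = -(56 + 21)² = -1*77² = -1*5929 = -5929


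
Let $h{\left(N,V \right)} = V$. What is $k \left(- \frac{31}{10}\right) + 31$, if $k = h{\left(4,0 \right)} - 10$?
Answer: $62$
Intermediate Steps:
$k = -10$ ($k = 0 - 10 = -10$)
$k \left(- \frac{31}{10}\right) + 31 = - 10 \left(- \frac{31}{10}\right) + 31 = - 10 \left(\left(-31\right) \frac{1}{10}\right) + 31 = \left(-10\right) \left(- \frac{31}{10}\right) + 31 = 31 + 31 = 62$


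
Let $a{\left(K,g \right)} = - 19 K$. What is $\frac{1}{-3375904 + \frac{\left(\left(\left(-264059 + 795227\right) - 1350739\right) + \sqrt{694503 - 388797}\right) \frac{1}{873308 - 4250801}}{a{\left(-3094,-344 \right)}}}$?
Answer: $- \frac{19012042829845589711784126894}{64182831437368567858015975196677705} + \frac{28364186214 \sqrt{305706}}{64182831437368567858015975196677705} \approx -2.9622 \cdot 10^{-7}$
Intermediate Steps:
$\frac{1}{-3375904 + \frac{\left(\left(\left(-264059 + 795227\right) - 1350739\right) + \sqrt{694503 - 388797}\right) \frac{1}{873308 - 4250801}}{a{\left(-3094,-344 \right)}}} = \frac{1}{-3375904 + \frac{\left(\left(\left(-264059 + 795227\right) - 1350739\right) + \sqrt{694503 - 388797}\right) \frac{1}{873308 - 4250801}}{\left(-19\right) \left(-3094\right)}} = \frac{1}{-3375904 + \frac{\left(\left(531168 - 1350739\right) + \sqrt{305706}\right) \frac{1}{-3377493}}{58786}} = \frac{1}{-3375904 + \left(-819571 + \sqrt{305706}\right) \left(- \frac{1}{3377493}\right) \frac{1}{58786}} = \frac{1}{-3375904 + \left(\frac{819571}{3377493} - \frac{\sqrt{305706}}{3377493}\right) \frac{1}{58786}} = \frac{1}{-3375904 + \left(\frac{819571}{198549303498} - \frac{\sqrt{305706}}{198549303498}\right)} = \frac{1}{- \frac{670283387875292621}{198549303498} - \frac{\sqrt{305706}}{198549303498}}$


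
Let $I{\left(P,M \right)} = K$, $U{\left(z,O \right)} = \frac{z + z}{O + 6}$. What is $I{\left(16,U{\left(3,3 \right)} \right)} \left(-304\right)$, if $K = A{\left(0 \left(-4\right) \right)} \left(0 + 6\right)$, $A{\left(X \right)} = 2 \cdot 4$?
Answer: $-14592$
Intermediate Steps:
$A{\left(X \right)} = 8$
$U{\left(z,O \right)} = \frac{2 z}{6 + O}$
$K = 48$ ($K = 8 \left(0 + 6\right) = 8 \cdot 6 = 48$)
$I{\left(P,M \right)} = 48$
$I{\left(16,U{\left(3,3 \right)} \right)} \left(-304\right) = 48 \left(-304\right) = -14592$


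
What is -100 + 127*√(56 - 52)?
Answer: 154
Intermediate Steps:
-100 + 127*√(56 - 52) = -100 + 127*√4 = -100 + 127*2 = -100 + 254 = 154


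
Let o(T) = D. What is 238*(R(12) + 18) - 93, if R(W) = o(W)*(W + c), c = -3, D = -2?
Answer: -93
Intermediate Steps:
o(T) = -2
R(W) = 6 - 2*W (R(W) = -2*(W - 3) = -2*(-3 + W) = 6 - 2*W)
238*(R(12) + 18) - 93 = 238*((6 - 2*12) + 18) - 93 = 238*((6 - 24) + 18) - 93 = 238*(-18 + 18) - 93 = 238*0 - 93 = 0 - 93 = -93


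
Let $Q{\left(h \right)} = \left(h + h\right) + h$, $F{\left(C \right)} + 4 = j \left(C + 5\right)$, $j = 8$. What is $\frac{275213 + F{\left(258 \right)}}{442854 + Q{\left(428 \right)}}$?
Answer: $\frac{277313}{444138} \approx 0.62438$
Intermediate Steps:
$F{\left(C \right)} = 36 + 8 C$ ($F{\left(C \right)} = -4 + 8 \left(C + 5\right) = -4 + 8 \left(5 + C\right) = -4 + \left(40 + 8 C\right) = 36 + 8 C$)
$Q{\left(h \right)} = 3 h$ ($Q{\left(h \right)} = 2 h + h = 3 h$)
$\frac{275213 + F{\left(258 \right)}}{442854 + Q{\left(428 \right)}} = \frac{275213 + \left(36 + 8 \cdot 258\right)}{442854 + 3 \cdot 428} = \frac{275213 + \left(36 + 2064\right)}{442854 + 1284} = \frac{275213 + 2100}{444138} = 277313 \cdot \frac{1}{444138} = \frac{277313}{444138}$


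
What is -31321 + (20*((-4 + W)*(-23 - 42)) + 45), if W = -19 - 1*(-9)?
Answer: -13076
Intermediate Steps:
W = -10 (W = -19 + 9 = -10)
-31321 + (20*((-4 + W)*(-23 - 42)) + 45) = -31321 + (20*((-4 - 10)*(-23 - 42)) + 45) = -31321 + (20*(-14*(-65)) + 45) = -31321 + (20*910 + 45) = -31321 + (18200 + 45) = -31321 + 18245 = -13076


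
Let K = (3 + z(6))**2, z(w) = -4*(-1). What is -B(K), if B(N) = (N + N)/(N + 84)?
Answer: -14/19 ≈ -0.73684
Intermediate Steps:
z(w) = 4
K = 49 (K = (3 + 4)**2 = 7**2 = 49)
B(N) = 2*N/(84 + N) (B(N) = (2*N)/(84 + N) = 2*N/(84 + N))
-B(K) = -2*49/(84 + 49) = -2*49/133 = -1*14/19 = -14/19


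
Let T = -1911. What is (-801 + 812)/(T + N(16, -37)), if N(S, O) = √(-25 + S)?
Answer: -7007/1217310 - 11*I/1217310 ≈ -0.0057561 - 9.0363e-6*I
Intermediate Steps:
(-801 + 812)/(T + N(16, -37)) = (-801 + 812)/(-1911 + √(-25 + 16)) = 11/(-1911 + √(-9)) = 11/(-1911 + 3*I) = 11*((-1911 - 3*I)/3651930) = 11*(-1911 - 3*I)/3651930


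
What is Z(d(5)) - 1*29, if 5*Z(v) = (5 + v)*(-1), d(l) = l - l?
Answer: -30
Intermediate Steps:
d(l) = 0
Z(v) = -1 - v/5 (Z(v) = ((5 + v)*(-1))/5 = (-5 - v)/5 = -1 - v/5)
Z(d(5)) - 1*29 = (-1 - ⅕*0) - 1*29 = (-1 + 0) - 29 = -1 - 29 = -30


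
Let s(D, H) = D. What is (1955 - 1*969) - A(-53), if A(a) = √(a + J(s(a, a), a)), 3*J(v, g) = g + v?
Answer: 986 - I*√795/3 ≈ 986.0 - 9.3986*I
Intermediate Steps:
J(v, g) = g/3 + v/3 (J(v, g) = (g + v)/3 = g/3 + v/3)
A(a) = √15*√a/3 (A(a) = √(a + (a/3 + a/3)) = √(a + 2*a/3) = √(5*a/3) = √15*√a/3)
(1955 - 1*969) - A(-53) = (1955 - 1*969) - √15*√(-53)/3 = (1955 - 969) - √15*I*√53/3 = 986 - I*√795/3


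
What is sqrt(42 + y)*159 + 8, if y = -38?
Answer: 326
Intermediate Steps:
sqrt(42 + y)*159 + 8 = sqrt(42 - 38)*159 + 8 = sqrt(4)*159 + 8 = 2*159 + 8 = 318 + 8 = 326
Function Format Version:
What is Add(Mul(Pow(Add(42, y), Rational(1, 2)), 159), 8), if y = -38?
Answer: 326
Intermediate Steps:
Add(Mul(Pow(Add(42, y), Rational(1, 2)), 159), 8) = Add(Mul(Pow(Add(42, -38), Rational(1, 2)), 159), 8) = Add(Mul(Pow(4, Rational(1, 2)), 159), 8) = Add(Mul(2, 159), 8) = Add(318, 8) = 326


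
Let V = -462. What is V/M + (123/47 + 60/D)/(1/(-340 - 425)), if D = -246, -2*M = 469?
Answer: -234134751/129109 ≈ -1813.5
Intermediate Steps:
M = -469/2 (M = -½*469 = -469/2 ≈ -234.50)
V/M + (123/47 + 60/D)/(1/(-340 - 425)) = -462/(-469/2) + (123/47 + 60/(-246))/(1/(-340 - 425)) = -462*(-2/469) + (123*(1/47) + 60*(-1/246))/(1/(-765)) = 132/67 + (123/47 - 10/41)/(-1/765) = 132/67 + (4573/1927)*(-765) = 132/67 - 3498345/1927 = -234134751/129109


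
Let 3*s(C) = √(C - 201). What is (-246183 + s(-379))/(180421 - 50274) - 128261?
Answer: -16693030550/130147 + 2*I*√145/390441 ≈ -1.2826e+5 + 6.1682e-5*I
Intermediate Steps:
s(C) = √(-201 + C)/3 (s(C) = √(C - 201)/3 = √(-201 + C)/3)
(-246183 + s(-379))/(180421 - 50274) - 128261 = (-246183 + √(-201 - 379)/3)/(180421 - 50274) - 128261 = (-246183 + √(-580)/3)/130147 - 128261 = (-246183 + (2*I*√145)/3)*(1/130147) - 128261 = (-246183 + 2*I*√145/3)*(1/130147) - 128261 = (-246183/130147 + 2*I*√145/390441) - 128261 = -16693030550/130147 + 2*I*√145/390441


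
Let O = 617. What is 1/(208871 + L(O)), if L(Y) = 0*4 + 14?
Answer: 1/208885 ≈ 4.7873e-6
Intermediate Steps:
L(Y) = 14 (L(Y) = 0 + 14 = 14)
1/(208871 + L(O)) = 1/(208871 + 14) = 1/208885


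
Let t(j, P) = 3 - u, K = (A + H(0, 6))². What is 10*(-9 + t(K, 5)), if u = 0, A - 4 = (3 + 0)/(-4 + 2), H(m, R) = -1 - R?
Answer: -60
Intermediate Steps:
A = 5/2 (A = 4 + (3 + 0)/(-4 + 2) = 4 + 3/(-2) = 4 + 3*(-½) = 4 - 3/2 = 5/2 ≈ 2.5000)
K = 81/4 (K = (5/2 + (-1 - 1*6))² = (5/2 + (-1 - 6))² = (5/2 - 7)² = (-9/2)² = 81/4 ≈ 20.250)
t(j, P) = 3 (t(j, P) = 3 - 1*0 = 3 + 0 = 3)
10*(-9 + t(K, 5)) = 10*(-9 + 3) = 10*(-6) = -60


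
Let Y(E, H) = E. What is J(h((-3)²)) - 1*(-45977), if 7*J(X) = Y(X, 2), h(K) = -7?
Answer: 45976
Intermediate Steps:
J(X) = X/7
J(h((-3)²)) - 1*(-45977) = (⅐)*(-7) - 1*(-45977) = -1 + 45977 = 45976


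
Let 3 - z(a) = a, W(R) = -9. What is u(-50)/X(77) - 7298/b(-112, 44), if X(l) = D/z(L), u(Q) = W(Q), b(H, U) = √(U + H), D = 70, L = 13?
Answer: 9/7 + 3649*I*√17/17 ≈ 1.2857 + 885.01*I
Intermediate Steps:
z(a) = 3 - a
b(H, U) = √(H + U)
u(Q) = -9
X(l) = -7 (X(l) = 70/(3 - 1*13) = 70/(3 - 13) = 70/(-10) = 70*(-⅒) = -7)
u(-50)/X(77) - 7298/b(-112, 44) = -9/(-7) - 7298/√(-112 + 44) = -9*(-⅐) - 7298*(-I*√17/34) = 9/7 - 7298*(-I*√17/34) = 9/7 - (-3649)*I*√17/17 = 9/7 + 3649*I*√17/17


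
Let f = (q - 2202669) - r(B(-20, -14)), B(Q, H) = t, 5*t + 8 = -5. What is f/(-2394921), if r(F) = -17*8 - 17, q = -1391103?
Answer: 1197873/798307 ≈ 1.5005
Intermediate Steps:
t = -13/5 (t = -8/5 + (1/5)*(-5) = -8/5 - 1 = -13/5 ≈ -2.6000)
B(Q, H) = -13/5
r(F) = -153 (r(F) = -136 - 17 = -153)
f = -3593619 (f = (-1391103 - 2202669) - 1*(-153) = -3593772 + 153 = -3593619)
f/(-2394921) = -3593619/(-2394921) = -3593619*(-1/2394921) = 1197873/798307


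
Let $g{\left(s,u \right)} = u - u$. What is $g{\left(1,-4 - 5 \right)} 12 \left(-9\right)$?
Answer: $0$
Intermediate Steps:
$g{\left(s,u \right)} = 0$
$g{\left(1,-4 - 5 \right)} 12 \left(-9\right) = 0 \cdot 12 \left(-9\right) = 0 \left(-9\right) = 0$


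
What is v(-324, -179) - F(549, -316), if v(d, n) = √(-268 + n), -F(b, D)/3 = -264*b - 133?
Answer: -435207 + I*√447 ≈ -4.3521e+5 + 21.142*I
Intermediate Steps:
F(b, D) = 399 + 792*b (F(b, D) = -3*(-264*b - 133) = -3*(-133 - 264*b) = 399 + 792*b)
v(-324, -179) - F(549, -316) = √(-268 - 179) - (399 + 792*549) = √(-447) - (399 + 434808) = I*√447 - 1*435207 = I*√447 - 435207 = -435207 + I*√447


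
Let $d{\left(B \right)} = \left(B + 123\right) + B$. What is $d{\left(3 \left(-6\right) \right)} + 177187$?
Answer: $177274$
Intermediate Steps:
$d{\left(B \right)} = 123 + 2 B$ ($d{\left(B \right)} = \left(123 + B\right) + B = 123 + 2 B$)
$d{\left(3 \left(-6\right) \right)} + 177187 = \left(123 + 2 \cdot 3 \left(-6\right)\right) + 177187 = \left(123 + 2 \left(-18\right)\right) + 177187 = \left(123 - 36\right) + 177187 = 87 + 177187 = 177274$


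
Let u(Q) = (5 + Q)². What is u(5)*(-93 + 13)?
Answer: -8000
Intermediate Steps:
u(5)*(-93 + 13) = (5 + 5)²*(-93 + 13) = 10²*(-80) = 100*(-80) = -8000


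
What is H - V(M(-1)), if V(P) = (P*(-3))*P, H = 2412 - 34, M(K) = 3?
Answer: 2405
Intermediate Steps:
H = 2378
V(P) = -3*P**2 (V(P) = (-3*P)*P = -3*P**2)
H - V(M(-1)) = 2378 - (-3)*3**2 = 2378 - (-3)*9 = 2378 - 1*(-27) = 2378 + 27 = 2405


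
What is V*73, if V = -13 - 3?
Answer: -1168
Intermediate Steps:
V = -16
V*73 = -16*73 = -1168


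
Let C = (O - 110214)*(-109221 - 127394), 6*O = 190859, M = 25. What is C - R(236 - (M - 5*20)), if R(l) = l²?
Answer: 111309031049/6 ≈ 1.8552e+10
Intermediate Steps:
O = 190859/6 (O = (⅙)*190859 = 190859/6 ≈ 31810.)
C = 111309611375/6 (C = (190859/6 - 110214)*(-109221 - 127394) = -470425/6*(-236615) = 111309611375/6 ≈ 1.8552e+10)
C - R(236 - (M - 5*20)) = 111309611375/6 - (236 - (25 - 5*20))² = 111309611375/6 - (236 - (25 - 100))² = 111309611375/6 - (236 - 1*(-75))² = 111309611375/6 - (236 + 75)² = 111309611375/6 - 1*311² = 111309611375/6 - 1*96721 = 111309611375/6 - 96721 = 111309031049/6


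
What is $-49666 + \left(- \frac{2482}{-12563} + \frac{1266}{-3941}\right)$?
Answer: $- \frac{144647568922}{2912399} \approx -49666.0$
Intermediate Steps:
$-49666 + \left(- \frac{2482}{-12563} + \frac{1266}{-3941}\right) = -49666 + \left(\left(-2482\right) \left(- \frac{1}{12563}\right) + 1266 \left(- \frac{1}{3941}\right)\right) = -49666 + \left(\frac{146}{739} - \frac{1266}{3941}\right) = -49666 - \frac{360188}{2912399} = - \frac{144647568922}{2912399}$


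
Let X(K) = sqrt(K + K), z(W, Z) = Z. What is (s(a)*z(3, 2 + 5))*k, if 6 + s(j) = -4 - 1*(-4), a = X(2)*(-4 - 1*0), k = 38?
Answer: -1596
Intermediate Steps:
X(K) = sqrt(2)*sqrt(K) (X(K) = sqrt(2*K) = sqrt(2)*sqrt(K))
a = -8 (a = (sqrt(2)*sqrt(2))*(-4 - 1*0) = 2*(-4 + 0) = 2*(-4) = -8)
s(j) = -6 (s(j) = -6 + (-4 - 1*(-4)) = -6 + (-4 + 4) = -6 + 0 = -6)
(s(a)*z(3, 2 + 5))*k = -6*(2 + 5)*38 = -6*7*38 = -42*38 = -1596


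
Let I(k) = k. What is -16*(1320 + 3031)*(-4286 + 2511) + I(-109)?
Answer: 123568291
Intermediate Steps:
-16*(1320 + 3031)*(-4286 + 2511) + I(-109) = -16*(1320 + 3031)*(-4286 + 2511) - 109 = -69616*(-1775) - 109 = -16*(-7723025) - 109 = 123568400 - 109 = 123568291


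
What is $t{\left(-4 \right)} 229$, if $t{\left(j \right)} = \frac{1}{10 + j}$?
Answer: $\frac{229}{6} \approx 38.167$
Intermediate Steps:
$t{\left(-4 \right)} 229 = \frac{1}{10 - 4} \cdot 229 = \frac{1}{6} \cdot 229 = \frac{229}{6}$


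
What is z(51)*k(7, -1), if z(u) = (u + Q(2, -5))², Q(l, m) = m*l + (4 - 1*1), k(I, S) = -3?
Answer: -5808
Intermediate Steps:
Q(l, m) = 3 + l*m (Q(l, m) = l*m + (4 - 1) = l*m + 3 = 3 + l*m)
z(u) = (-7 + u)² (z(u) = (u + (3 + 2*(-5)))² = (u + (3 - 10))² = (u - 7)² = (-7 + u)²)
z(51)*k(7, -1) = (-7 + 51)²*(-3) = 44²*(-3) = 1936*(-3) = -5808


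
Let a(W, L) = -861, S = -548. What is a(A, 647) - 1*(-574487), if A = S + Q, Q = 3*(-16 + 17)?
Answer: 573626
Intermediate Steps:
Q = 3 (Q = 3*1 = 3)
A = -545 (A = -548 + 3 = -545)
a(A, 647) - 1*(-574487) = -861 - 1*(-574487) = -861 + 574487 = 573626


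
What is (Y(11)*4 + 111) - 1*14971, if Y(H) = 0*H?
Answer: -14860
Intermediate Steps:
Y(H) = 0
(Y(11)*4 + 111) - 1*14971 = (0*4 + 111) - 1*14971 = (0 + 111) - 14971 = 111 - 14971 = -14860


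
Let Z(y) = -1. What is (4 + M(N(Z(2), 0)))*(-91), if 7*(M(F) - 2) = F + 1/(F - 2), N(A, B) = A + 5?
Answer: -1209/2 ≈ -604.50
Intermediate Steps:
N(A, B) = 5 + A
M(F) = 2 + F/7 + 1/(7*(-2 + F)) (M(F) = 2 + (F + 1/(F - 2))/7 = 2 + (F + 1/(-2 + F))/7 = 2 + (F/7 + 1/(7*(-2 + F))) = 2 + F/7 + 1/(7*(-2 + F)))
(4 + M(N(Z(2), 0)))*(-91) = (4 + (-27 + (5 - 1)**2 + 12*(5 - 1))/(7*(-2 + (5 - 1))))*(-91) = (4 + (-27 + 4**2 + 12*4)/(7*(-2 + 4)))*(-91) = (4 + (1/7)*(-27 + 16 + 48)/2)*(-91) = (4 + (1/7)*(1/2)*37)*(-91) = (4 + 37/14)*(-91) = (93/14)*(-91) = -1209/2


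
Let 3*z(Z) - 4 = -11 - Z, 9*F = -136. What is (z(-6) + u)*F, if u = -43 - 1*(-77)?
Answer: -13736/27 ≈ -508.74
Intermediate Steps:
F = -136/9 (F = (⅑)*(-136) = -136/9 ≈ -15.111)
z(Z) = -7/3 - Z/3 (z(Z) = 4/3 + (-11 - Z)/3 = 4/3 + (-11/3 - Z/3) = -7/3 - Z/3)
u = 34 (u = -43 + 77 = 34)
(z(-6) + u)*F = ((-7/3 - ⅓*(-6)) + 34)*(-136/9) = ((-7/3 + 2) + 34)*(-136/9) = (-⅓ + 34)*(-136/9) = (101/3)*(-136/9) = -13736/27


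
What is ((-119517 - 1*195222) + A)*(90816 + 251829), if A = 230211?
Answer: -28963096560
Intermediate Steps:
((-119517 - 1*195222) + A)*(90816 + 251829) = ((-119517 - 1*195222) + 230211)*(90816 + 251829) = ((-119517 - 195222) + 230211)*342645 = (-314739 + 230211)*342645 = -84528*342645 = -28963096560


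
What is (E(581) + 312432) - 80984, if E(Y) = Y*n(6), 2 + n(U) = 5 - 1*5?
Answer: 230286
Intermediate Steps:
n(U) = -2 (n(U) = -2 + (5 - 1*5) = -2 + (5 - 5) = -2 + 0 = -2)
E(Y) = -2*Y (E(Y) = Y*(-2) = -2*Y)
(E(581) + 312432) - 80984 = (-2*581 + 312432) - 80984 = (-1162 + 312432) - 80984 = 311270 - 80984 = 230286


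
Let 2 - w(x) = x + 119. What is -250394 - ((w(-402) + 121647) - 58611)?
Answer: -313715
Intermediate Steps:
w(x) = -117 - x (w(x) = 2 - (x + 119) = 2 - (119 + x) = 2 + (-119 - x) = -117 - x)
-250394 - ((w(-402) + 121647) - 58611) = -250394 - (((-117 - 1*(-402)) + 121647) - 58611) = -250394 - (((-117 + 402) + 121647) - 58611) = -250394 - ((285 + 121647) - 58611) = -250394 - (121932 - 58611) = -250394 - 1*63321 = -250394 - 63321 = -313715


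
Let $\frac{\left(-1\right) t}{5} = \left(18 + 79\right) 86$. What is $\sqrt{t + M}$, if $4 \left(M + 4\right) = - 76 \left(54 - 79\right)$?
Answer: $i \sqrt{41239} \approx 203.07 i$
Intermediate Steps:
$t = -41710$ ($t = - 5 \left(18 + 79\right) 86 = - 5 \cdot 97 \cdot 86 = \left(-5\right) 8342 = -41710$)
$M = 471$ ($M = -4 + \frac{\left(-76\right) \left(54 - 79\right)}{4} = -4 + \frac{\left(-76\right) \left(-25\right)}{4} = -4 + \frac{1}{4} \cdot 1900 = -4 + 475 = 471$)
$\sqrt{t + M} = \sqrt{-41710 + 471} = \sqrt{-41239} = i \sqrt{41239}$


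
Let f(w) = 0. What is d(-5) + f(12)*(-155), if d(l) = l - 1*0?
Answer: -5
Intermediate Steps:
d(l) = l (d(l) = l + 0 = l)
d(-5) + f(12)*(-155) = -5 + 0*(-155) = -5 + 0 = -5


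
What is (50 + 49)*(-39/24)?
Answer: -1287/8 ≈ -160.88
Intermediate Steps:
(50 + 49)*(-39/24) = 99*(-39*1/24) = 99*(-13/8) = -1287/8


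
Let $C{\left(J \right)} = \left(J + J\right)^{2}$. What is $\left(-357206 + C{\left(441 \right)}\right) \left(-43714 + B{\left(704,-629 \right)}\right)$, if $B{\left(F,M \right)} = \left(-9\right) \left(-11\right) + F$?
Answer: $-18053430098$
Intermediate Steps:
$C{\left(J \right)} = 4 J^{2}$ ($C{\left(J \right)} = \left(2 J\right)^{2} = 4 J^{2}$)
$B{\left(F,M \right)} = 99 + F$
$\left(-357206 + C{\left(441 \right)}\right) \left(-43714 + B{\left(704,-629 \right)}\right) = \left(-357206 + 4 \cdot 441^{2}\right) \left(-43714 + \left(99 + 704\right)\right) = \left(-357206 + 4 \cdot 194481\right) \left(-43714 + 803\right) = \left(-357206 + 777924\right) \left(-42911\right) = 420718 \left(-42911\right) = -18053430098$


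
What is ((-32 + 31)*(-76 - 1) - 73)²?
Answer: 16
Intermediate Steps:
((-32 + 31)*(-76 - 1) - 73)² = (-1*(-77) - 73)² = (77 - 73)² = 4² = 16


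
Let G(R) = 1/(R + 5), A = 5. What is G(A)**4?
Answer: 1/10000 ≈ 0.00010000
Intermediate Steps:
G(R) = 1/(5 + R)
G(A)**4 = (1/(5 + 5))**4 = (1/10)**4 = 1/10000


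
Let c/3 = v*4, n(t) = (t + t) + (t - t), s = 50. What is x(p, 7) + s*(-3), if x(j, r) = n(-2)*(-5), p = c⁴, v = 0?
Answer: -130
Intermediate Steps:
n(t) = 2*t (n(t) = 2*t + 0 = 2*t)
c = 0 (c = 3*(0*4) = 3*0 = 0)
p = 0 (p = 0⁴ = 0)
x(j, r) = 20 (x(j, r) = (2*(-2))*(-5) = -4*(-5) = 20)
x(p, 7) + s*(-3) = 20 + 50*(-3) = 20 - 150 = -130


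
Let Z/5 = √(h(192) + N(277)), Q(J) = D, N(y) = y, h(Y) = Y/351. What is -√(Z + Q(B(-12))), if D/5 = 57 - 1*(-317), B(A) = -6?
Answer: -√(2844270 + 195*√422149)/39 ≈ -44.196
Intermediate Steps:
h(Y) = Y/351 (h(Y) = Y*(1/351) = Y/351)
D = 1870 (D = 5*(57 - 1*(-317)) = 5*(57 + 317) = 5*374 = 1870)
Q(J) = 1870
Z = 5*√422149/39 (Z = 5*√((1/351)*192 + 277) = 5*√(64/117 + 277) = 5*√(32473/117) = 5*(√422149/39) = 5*√422149/39 ≈ 83.299)
-√(Z + Q(B(-12))) = -√(5*√422149/39 + 1870) = -√(1870 + 5*√422149/39)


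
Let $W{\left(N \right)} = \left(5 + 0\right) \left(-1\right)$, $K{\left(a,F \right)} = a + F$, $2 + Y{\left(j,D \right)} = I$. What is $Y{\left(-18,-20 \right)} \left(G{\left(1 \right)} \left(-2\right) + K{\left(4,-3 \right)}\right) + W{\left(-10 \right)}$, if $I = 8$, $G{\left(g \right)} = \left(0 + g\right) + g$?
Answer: $-23$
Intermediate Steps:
$G{\left(g \right)} = 2 g$ ($G{\left(g \right)} = g + g = 2 g$)
$Y{\left(j,D \right)} = 6$ ($Y{\left(j,D \right)} = -2 + 8 = 6$)
$K{\left(a,F \right)} = F + a$
$W{\left(N \right)} = -5$ ($W{\left(N \right)} = 5 \left(-1\right) = -5$)
$Y{\left(-18,-20 \right)} \left(G{\left(1 \right)} \left(-2\right) + K{\left(4,-3 \right)}\right) + W{\left(-10 \right)} = 6 \left(2 \cdot 1 \left(-2\right) + \left(-3 + 4\right)\right) - 5 = 6 \left(2 \left(-2\right) + 1\right) - 5 = 6 \left(-4 + 1\right) - 5 = 6 \left(-3\right) - 5 = -18 - 5 = -23$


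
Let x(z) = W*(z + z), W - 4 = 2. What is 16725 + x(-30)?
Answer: 16365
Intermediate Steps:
W = 6 (W = 4 + 2 = 6)
x(z) = 12*z (x(z) = 6*(z + z) = 6*(2*z) = 12*z)
16725 + x(-30) = 16725 + 12*(-30) = 16725 - 360 = 16365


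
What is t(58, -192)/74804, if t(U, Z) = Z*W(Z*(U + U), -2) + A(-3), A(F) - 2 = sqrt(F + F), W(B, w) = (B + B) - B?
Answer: 2138113/37402 + I*sqrt(6)/74804 ≈ 57.166 + 3.2745e-5*I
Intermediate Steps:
W(B, w) = B (W(B, w) = 2*B - B = B)
A(F) = 2 + sqrt(2)*sqrt(F) (A(F) = 2 + sqrt(F + F) = 2 + sqrt(2*F) = 2 + sqrt(2)*sqrt(F))
t(U, Z) = 2 + I*sqrt(6) + 2*U*Z**2 (t(U, Z) = Z*(Z*(U + U)) + (2 + sqrt(2)*sqrt(-3)) = Z*(Z*(2*U)) + (2 + sqrt(2)*(I*sqrt(3))) = Z*(2*U*Z) + (2 + I*sqrt(6)) = 2*U*Z**2 + (2 + I*sqrt(6)) = 2 + I*sqrt(6) + 2*U*Z**2)
t(58, -192)/74804 = (2 + I*sqrt(6) + 2*58*(-192)**2)/74804 = (2 + I*sqrt(6) + 2*58*36864)*(1/74804) = (2 + I*sqrt(6) + 4276224)*(1/74804) = (4276226 + I*sqrt(6))*(1/74804) = 2138113/37402 + I*sqrt(6)/74804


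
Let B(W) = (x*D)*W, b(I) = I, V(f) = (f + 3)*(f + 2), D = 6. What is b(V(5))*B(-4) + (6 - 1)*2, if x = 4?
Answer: -5366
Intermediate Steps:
V(f) = (2 + f)*(3 + f) (V(f) = (3 + f)*(2 + f) = (2 + f)*(3 + f))
B(W) = 24*W (B(W) = (4*6)*W = 24*W)
b(V(5))*B(-4) + (6 - 1)*2 = (6 + 5**2 + 5*5)*(24*(-4)) + (6 - 1)*2 = (6 + 25 + 25)*(-96) + 5*2 = 56*(-96) + 10 = -5376 + 10 = -5366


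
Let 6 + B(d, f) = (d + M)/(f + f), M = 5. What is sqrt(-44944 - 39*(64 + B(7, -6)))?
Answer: I*sqrt(47167) ≈ 217.18*I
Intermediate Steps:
B(d, f) = -6 + (5 + d)/(2*f) (B(d, f) = -6 + (d + 5)/(f + f) = -6 + (5 + d)/((2*f)) = -6 + (5 + d)*(1/(2*f)) = -6 + (5 + d)/(2*f))
sqrt(-44944 - 39*(64 + B(7, -6))) = sqrt(-44944 - 39*(64 + (1/2)*(5 + 7 - 12*(-6))/(-6))) = sqrt(-44944 - 39*(64 + (1/2)*(-1/6)*(5 + 7 + 72))) = sqrt(-44944 - 39*(64 + (1/2)*(-1/6)*84)) = sqrt(-44944 - 39*(64 - 7)) = sqrt(-44944 - 39*57) = sqrt(-44944 - 2223) = sqrt(-47167) = I*sqrt(47167)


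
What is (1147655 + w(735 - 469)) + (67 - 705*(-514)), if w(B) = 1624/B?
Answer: 28691864/19 ≈ 1.5101e+6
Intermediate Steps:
(1147655 + w(735 - 469)) + (67 - 705*(-514)) = (1147655 + 1624/(735 - 469)) + (67 - 705*(-514)) = (1147655 + 1624/266) + (67 + 362370) = (1147655 + 1624*(1/266)) + 362437 = (1147655 + 116/19) + 362437 = 21805561/19 + 362437 = 28691864/19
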